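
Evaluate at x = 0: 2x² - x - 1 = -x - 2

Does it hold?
x = 0: LHS = 2·0² - 0 - 1 = -1, RHS = -0 - 2 = -2; -1 = -2 — FAILS

The relation fails at x = 0, so x = 0 is a counterexample.

Answer: No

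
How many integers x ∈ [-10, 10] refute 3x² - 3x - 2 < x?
Counterexamples in [-10, 10]: {-10, -9, -8, -7, -6, -5, -4, -3, -2, -1, 2, 3, 4, 5, 6, 7, 8, 9, 10}.

Counting them gives 19 values.

Answer: 19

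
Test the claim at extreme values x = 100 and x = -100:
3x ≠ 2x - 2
x = 100: LHS = 3·100 = 300, RHS = 2·100 - 2 = 198; 300 ≠ 198 — holds
x = -100: LHS = 3·(-100) = -300, RHS = 2·(-100) - 2 = -202; -300 ≠ -202 — holds

Answer: Yes, holds for both x = 100 and x = -100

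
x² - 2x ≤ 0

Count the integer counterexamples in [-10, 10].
Counterexamples in [-10, 10]: {-10, -9, -8, -7, -6, -5, -4, -3, -2, -1, 3, 4, 5, 6, 7, 8, 9, 10}.

Counting them gives 18 values.

Answer: 18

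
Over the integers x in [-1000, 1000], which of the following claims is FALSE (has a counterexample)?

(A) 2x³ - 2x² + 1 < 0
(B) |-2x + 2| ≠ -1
(A) x = 0: LHS = 2·0³ - 2·0² + 1 = 1; 1 < 0 — FAILS

(B) An absolute value is never negative, so the left side is ≥ 0 for every x, while the right side is -1. Tightest case in [-1000, 1000] is x = 1:
x = 1: LHS = |-2·1 + 2| = |0| = 0; 0 ≠ -1 — holds
Hence LHS − RHS is never 0, i.e. the two sides are never equal, so the relation holds for every integer in [-1000, 1000].

Only (A) has a counterexample.

Answer: A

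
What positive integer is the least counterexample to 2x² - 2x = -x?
Testing positive integers:
x = 1: LHS = 2·1² - 2·1 = 0; 0 = -1 — FAILS  ← smallest positive counterexample

Answer: x = 1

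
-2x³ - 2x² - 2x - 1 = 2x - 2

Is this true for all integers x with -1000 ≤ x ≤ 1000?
The claim fails at x = 0:
x = 0: LHS = -2·0³ - 2·0² - 2·0 - 1 = -1, RHS = 2·0 - 2 = -2; -1 = -2 — FAILS

Because a single integer refutes it, the statement is false.

Answer: False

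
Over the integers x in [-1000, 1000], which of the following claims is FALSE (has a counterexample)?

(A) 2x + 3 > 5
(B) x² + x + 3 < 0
(A) x = 0: LHS = 2·0 + 3 = 3; 3 > 5 — FAILS
(B) x = 0: LHS = 0² + 0 + 3 = 3; 3 < 0 — FAILS

Answer: Both A and B are false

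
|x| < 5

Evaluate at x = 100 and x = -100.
x = 100: LHS = |100| = 100; 100 < 5 — FAILS
x = -100: LHS = |-100| = 100; 100 < 5 — FAILS

Answer: No, fails for both x = 100 and x = -100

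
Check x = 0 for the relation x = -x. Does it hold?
x = 0: RHS = -0 = 0; 0 = 0 — holds

The relation is satisfied at x = 0.

Answer: Yes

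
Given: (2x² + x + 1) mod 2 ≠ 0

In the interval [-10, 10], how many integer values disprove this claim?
Counterexamples in [-10, 10]: {-9, -7, -5, -3, -1, 1, 3, 5, 7, 9}.

Counting them gives 10 values.

Answer: 10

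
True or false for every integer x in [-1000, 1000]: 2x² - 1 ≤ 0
The claim fails at x = 1:
x = 1: LHS = 2·1² - 1 = 1; 1 ≤ 0 — FAILS

Because a single integer refutes it, the statement is false.

Answer: False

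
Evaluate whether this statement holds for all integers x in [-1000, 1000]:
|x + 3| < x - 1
The claim fails at x = 0:
x = 0: LHS = |0 + 3| = |3| = 3, RHS = 0 - 1 = -1; 3 < -1 — FAILS

Because a single integer refutes it, the statement is false.

Answer: False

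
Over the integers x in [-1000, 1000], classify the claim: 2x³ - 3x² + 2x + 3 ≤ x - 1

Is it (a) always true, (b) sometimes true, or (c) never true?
Holds at x = -1: LHS = 2·(-1)³ - 3·(-1)² + 2·(-1) + 3 = -4, RHS = (-1) - 1 = -2; -4 ≤ -2 — holds
Fails at x = 0: LHS = 2·0³ - 3·0² + 2·0 + 3 = 3, RHS = 0 - 1 = -1; 3 ≤ -1 — FAILS
It is satisfied by some integers in the range but not all.

Answer: Sometimes true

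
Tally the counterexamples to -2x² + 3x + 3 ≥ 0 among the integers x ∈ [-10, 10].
Counterexamples in [-10, 10]: {-10, -9, -8, -7, -6, -5, -4, -3, -2, -1, 3, 4, 5, 6, 7, 8, 9, 10}.

Counting them gives 18 values.

Answer: 18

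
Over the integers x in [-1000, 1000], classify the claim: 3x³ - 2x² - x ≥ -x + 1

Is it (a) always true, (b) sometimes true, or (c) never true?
Holds at x = 1: LHS = 3·1³ - 2·1² - 1 = 0, RHS = -1 + 1 = 0; 0 ≥ 0 — holds
Fails at x = 0: LHS = 3·0³ - 2·0² - 0 = 0, RHS = -0 + 1 = 1; 0 ≥ 1 — FAILS
It is satisfied by some integers in the range but not all.

Answer: Sometimes true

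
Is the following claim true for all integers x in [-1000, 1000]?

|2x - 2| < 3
The claim fails at x = -1:
x = -1: LHS = |2·(-1) - 2| = |-4| = 4; 4 < 3 — FAILS

Because a single integer refutes it, the statement is false.

Answer: False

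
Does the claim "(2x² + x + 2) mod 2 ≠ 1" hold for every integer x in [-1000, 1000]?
The claim fails at x = 1:
x = 1: LHS = (2·1² + 1 + 2) mod 2 = 5 mod 2 = 1; 1 ≠ 1 — FAILS

Because a single integer refutes it, the statement is false.

Answer: False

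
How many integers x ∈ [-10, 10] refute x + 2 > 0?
Counterexamples in [-10, 10]: {-10, -9, -8, -7, -6, -5, -4, -3, -2}.

Counting them gives 9 values.

Answer: 9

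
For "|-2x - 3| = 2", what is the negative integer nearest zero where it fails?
Testing negative integers from -1 downward:
x = -1: LHS = |-2·(-1) - 3| = |-1| = 1; 1 = 2 — FAILS  ← closest negative counterexample to 0

Answer: x = -1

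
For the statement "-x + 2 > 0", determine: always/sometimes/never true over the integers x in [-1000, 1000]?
Holds at x = 0: LHS = -0 + 2 = 2; 2 > 0 — holds
Fails at x = 2: LHS = -2 + 2 = 0; 0 > 0 — FAILS
It is satisfied by some integers in the range but not all.

Answer: Sometimes true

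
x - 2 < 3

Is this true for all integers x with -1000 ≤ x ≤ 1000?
The claim fails at x = 5:
x = 5: LHS = 5 - 2 = 3; 3 < 3 — FAILS

Because a single integer refutes it, the statement is false.

Answer: False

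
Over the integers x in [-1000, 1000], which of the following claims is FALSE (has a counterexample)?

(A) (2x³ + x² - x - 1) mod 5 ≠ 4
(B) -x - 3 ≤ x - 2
(A) x = 0: LHS = (2·0³ + 0² - 0 - 1) mod 5 = (-1) mod 5 = 4; 4 ≠ 4 — FAILS
(B) x = -1: LHS = -(-1) - 3 = -2, RHS = (-1) - 2 = -3; -2 ≤ -3 — FAILS

Answer: Both A and B are false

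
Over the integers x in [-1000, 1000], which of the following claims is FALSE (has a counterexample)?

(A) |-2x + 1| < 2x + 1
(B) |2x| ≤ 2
(A) x = 0: LHS = |-2·0 + 1| = |1| = 1, RHS = 2·0 + 1 = 1; 1 < 1 — FAILS
(B) x = 2: LHS = |2·2| = |4| = 4; 4 ≤ 2 — FAILS

Answer: Both A and B are false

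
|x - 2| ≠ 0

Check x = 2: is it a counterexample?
Substitute x = 2 into the relation:
x = 2: LHS = |2 - 2| = |0| = 0; 0 ≠ 0 — FAILS

Since the claim fails at x = 2, this value is a counterexample.

Answer: Yes, x = 2 is a counterexample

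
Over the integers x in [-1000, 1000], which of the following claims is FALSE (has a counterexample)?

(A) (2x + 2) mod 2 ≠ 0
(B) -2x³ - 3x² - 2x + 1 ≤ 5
(A) x = 0: LHS = (2·0 + 2) mod 2 = 2 mod 2 = 0; 0 ≠ 0 — FAILS
(B) x = -2: LHS = -2·(-2)³ - 3·(-2)² - 2·(-2) + 1 = 9; 9 ≤ 5 — FAILS

Answer: Both A and B are false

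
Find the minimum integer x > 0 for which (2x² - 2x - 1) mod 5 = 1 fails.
Testing positive integers:
x = 1: LHS = (2·1² - 2·1 - 1) mod 5 = (-1) mod 5 = 4; 4 = 1 — FAILS  ← smallest positive counterexample

Answer: x = 1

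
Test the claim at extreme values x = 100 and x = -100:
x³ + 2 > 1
x = 100: LHS = 100³ + 2 = 1000002; 1000002 > 1 — holds
x = -100: LHS = (-100)³ + 2 = -999998; -999998 > 1 — FAILS

Answer: Partially: holds for x = 100, fails for x = -100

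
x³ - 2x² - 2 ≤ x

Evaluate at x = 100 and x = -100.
x = 100: LHS = 100³ - 2·100² - 2 = 979998; 979998 ≤ 100 — FAILS
x = -100: LHS = (-100)³ - 2·(-100)² - 2 = -1020002; -1020002 ≤ -100 — holds

Answer: Partially: fails for x = 100, holds for x = -100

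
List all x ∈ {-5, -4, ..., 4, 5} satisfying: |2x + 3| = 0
Over all integers in [-5, 5], LHS − RHS is always positive; it is smallest at x = -1, where it equals 1:
x = -1: LHS = |2·(-1) + 3| = |1| = 1; 1 = 0 — FAILS
At the ends of the range:
x = -5: LHS = |2·(-5) + 3| = |-7| = 7; 7 = 0 — FAILS
x = 5: LHS = |2·5 + 3| = |13| = 13; 13 = 0 — FAILS
Hence LHS − RHS is never 0, i.e. the two sides are never equal, so the claimed relation (=) fails for every integer in [-5, 5].

Answer: None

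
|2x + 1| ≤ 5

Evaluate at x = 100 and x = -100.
x = 100: LHS = |2·100 + 1| = |201| = 201; 201 ≤ 5 — FAILS
x = -100: LHS = |2·(-100) + 1| = |-199| = 199; 199 ≤ 5 — FAILS

Answer: No, fails for both x = 100 and x = -100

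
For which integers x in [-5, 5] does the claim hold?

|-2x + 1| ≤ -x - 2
Over all integers in [-5, 5], LHS − RHS is smallest at x = 0, where it equals 3:
x = 0: LHS = |-2·0 + 1| = |1| = 1, RHS = -0 - 2 = -2; 1 ≤ -2 — FAILS
At the ends of the range:
x = -5: LHS = |-2·(-5) + 1| = |11| = 11, RHS = -(-5) - 2 = 3; 11 ≤ 3 — FAILS
x = 5: LHS = |-2·5 + 1| = |-9| = 9, RHS = -5 - 2 = -7; 9 ≤ -7 — FAILS
Hence LHS − RHS is never zero or negative, i.e. LHS > RHS throughout, so the claimed relation (≤) fails for every integer in [-5, 5].

Answer: None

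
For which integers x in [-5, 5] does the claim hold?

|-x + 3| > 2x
Holds for: {-5, -4, -3, -2, -1, 0}
Fails for: {1, 2, 3, 4, 5}

Answer: {-5, -4, -3, -2, -1, 0}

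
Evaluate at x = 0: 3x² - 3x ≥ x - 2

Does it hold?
x = 0: LHS = 3·0² - 3·0 = 0, RHS = 0 - 2 = -2; 0 ≥ -2 — holds

The relation is satisfied at x = 0.

Answer: Yes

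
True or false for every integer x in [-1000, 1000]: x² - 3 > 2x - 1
The claim fails at x = 0:
x = 0: LHS = 0² - 3 = -3, RHS = 2·0 - 1 = -1; -3 > -1 — FAILS

Because a single integer refutes it, the statement is false.

Answer: False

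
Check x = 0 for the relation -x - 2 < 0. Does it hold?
x = 0: LHS = -0 - 2 = -2; -2 < 0 — holds

The relation is satisfied at x = 0.

Answer: Yes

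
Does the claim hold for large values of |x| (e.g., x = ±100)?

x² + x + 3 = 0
x = 100: LHS = 100² + 100 + 3 = 10103; 10103 = 0 — FAILS
x = -100: LHS = (-100)² + (-100) + 3 = 9903; 9903 = 0 — FAILS

Answer: No, fails for both x = 100 and x = -100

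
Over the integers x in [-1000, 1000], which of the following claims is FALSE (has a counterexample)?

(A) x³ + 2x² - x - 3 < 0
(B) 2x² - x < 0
(A) x = 2: LHS = 2³ + 2·2² - 2 - 3 = 11; 11 < 0 — FAILS
(B) x = 0: LHS = 2·0² - 0 = 0; 0 < 0 — FAILS

Answer: Both A and B are false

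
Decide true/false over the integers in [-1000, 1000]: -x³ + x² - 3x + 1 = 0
The claim fails at x = 0:
x = 0: LHS = -0³ + 0² - 3·0 + 1 = 1; 1 = 0 — FAILS

Because a single integer refutes it, the statement is false.

Answer: False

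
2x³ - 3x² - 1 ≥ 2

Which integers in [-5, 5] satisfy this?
Holds for: {2, 3, 4, 5}
Fails for: {-5, -4, -3, -2, -1, 0, 1}

Answer: {2, 3, 4, 5}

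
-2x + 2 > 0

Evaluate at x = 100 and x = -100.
x = 100: LHS = -2·100 + 2 = -198; -198 > 0 — FAILS
x = -100: LHS = -2·(-100) + 2 = 202; 202 > 0 — holds

Answer: Partially: fails for x = 100, holds for x = -100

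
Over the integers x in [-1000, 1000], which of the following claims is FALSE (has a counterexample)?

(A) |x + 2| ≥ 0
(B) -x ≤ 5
(A) An absolute value is never negative, so the left side is ≥ 0 for every x, while the right side is 0. Tightest case in [-1000, 1000] is x = -2:
x = -2: LHS = |(-2) + 2| = |0| = 0; 0 ≥ 0 — holds
Hence LHS − RHS is never negative, i.e. LHS ≥ RHS throughout, so the relation holds for every integer in [-1000, 1000].

(B) x = -6: LHS = -(-6) = 6; 6 ≤ 5 — FAILS

Only (B) has a counterexample.

Answer: B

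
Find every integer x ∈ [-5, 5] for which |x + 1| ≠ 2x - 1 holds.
Holds for: {-5, -4, -3, -2, -1, 0, 1, 3, 4, 5}
Fails for: {2}

Answer: {-5, -4, -3, -2, -1, 0, 1, 3, 4, 5}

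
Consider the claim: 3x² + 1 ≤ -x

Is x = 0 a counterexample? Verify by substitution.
Substitute x = 0 into the relation:
x = 0: LHS = 3·0² + 1 = 1, RHS = -0 = 0; 1 ≤ 0 — FAILS

Since the claim fails at x = 0, this value is a counterexample.

Answer: Yes, x = 0 is a counterexample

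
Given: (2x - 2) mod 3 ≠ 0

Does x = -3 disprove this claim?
Substitute x = -3 into the relation:
x = -3: LHS = (2·(-3) - 2) mod 3 = (-8) mod 3 = 1; 1 ≠ 0 — holds

The claim holds here, so x = -3 is not a counterexample. (A counterexample exists elsewhere, e.g. x = 1.)

Answer: No, x = -3 is not a counterexample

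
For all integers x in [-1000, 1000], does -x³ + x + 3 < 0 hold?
The claim fails at x = 0:
x = 0: LHS = -0³ + 0 + 3 = 3; 3 < 0 — FAILS

Because a single integer refutes it, the statement is false.

Answer: False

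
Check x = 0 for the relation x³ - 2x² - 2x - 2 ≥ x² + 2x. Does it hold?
x = 0: LHS = 0³ - 2·0² - 2·0 - 2 = -2, RHS = 0² + 2·0 = 0; -2 ≥ 0 — FAILS

The relation fails at x = 0, so x = 0 is a counterexample.

Answer: No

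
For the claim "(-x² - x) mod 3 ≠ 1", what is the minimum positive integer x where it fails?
Testing positive integers:
x = 1: LHS = (-1² - 1) mod 3 = (-2) mod 3 = 1; 1 ≠ 1 — FAILS  ← smallest positive counterexample

Answer: x = 1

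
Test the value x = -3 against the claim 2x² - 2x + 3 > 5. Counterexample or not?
Substitute x = -3 into the relation:
x = -3: LHS = 2·(-3)² - 2·(-3) + 3 = 27; 27 > 5 — holds

The claim holds here, so x = -3 is not a counterexample. (A counterexample exists elsewhere, e.g. x = 0.)

Answer: No, x = -3 is not a counterexample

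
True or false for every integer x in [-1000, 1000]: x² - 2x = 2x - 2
The claim fails at x = 0:
x = 0: LHS = 0² - 2·0 = 0, RHS = 2·0 - 2 = -2; 0 = -2 — FAILS

Because a single integer refutes it, the statement is false.

Answer: False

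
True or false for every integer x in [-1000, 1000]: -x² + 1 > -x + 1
The claim fails at x = 0:
x = 0: LHS = -0² + 1 = 1, RHS = -0 + 1 = 1; 1 > 1 — FAILS

Because a single integer refutes it, the statement is false.

Answer: False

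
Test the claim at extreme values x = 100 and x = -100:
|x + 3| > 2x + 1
x = 100: LHS = |100 + 3| = |103| = 103, RHS = 2·100 + 1 = 201; 103 > 201 — FAILS
x = -100: LHS = |(-100) + 3| = |-97| = 97, RHS = 2·(-100) + 1 = -199; 97 > -199 — holds

Answer: Partially: fails for x = 100, holds for x = -100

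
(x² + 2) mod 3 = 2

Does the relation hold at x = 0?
x = 0: LHS = (0² + 2) mod 3 = 2 mod 3 = 2; 2 = 2 — holds

The relation is satisfied at x = 0.

Answer: Yes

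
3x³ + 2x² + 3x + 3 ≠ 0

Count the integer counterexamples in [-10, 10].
Track d = LHS − RHS over the integers in [-10, 10]. Equality would need d = 0, but d changes sign only between consecutive integers, jumping over 0:
x = -1: LHS = 3·(-1)³ + 2·(-1)² + 3·(-1) + 3 = -1; -1 ≠ 0 — holds  (d = -1)
x = 0: LHS = 3·0³ + 2·0² + 3·0 + 3 = 3; 3 ≠ 0 — holds  (d = 3)
Away from these crossings d keeps a constant sign, and checking every integer in [-10, 10] confirms d ≠ 0 throughout. Hence the two sides are never equal, so the relation holds for every integer in [-10, 10].

No counterexample appears in that range.

Answer: 0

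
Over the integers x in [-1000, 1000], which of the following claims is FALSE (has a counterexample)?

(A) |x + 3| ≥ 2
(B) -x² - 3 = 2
(A) x = -2: LHS = |(-2) + 3| = |1| = 1; 1 ≥ 2 — FAILS
(B) x = 0: LHS = -0² - 3 = -3; -3 = 2 — FAILS

Answer: Both A and B are false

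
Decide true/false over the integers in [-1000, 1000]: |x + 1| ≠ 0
The claim fails at x = -1:
x = -1: LHS = |(-1) + 1| = |0| = 0; 0 ≠ 0 — FAILS

Because a single integer refutes it, the statement is false.

Answer: False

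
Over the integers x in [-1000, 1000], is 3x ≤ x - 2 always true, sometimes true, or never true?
Holds at x = -1: LHS = 3·(-1) = -3, RHS = (-1) - 2 = -3; -3 ≤ -3 — holds
Fails at x = 0: LHS = 3·0 = 0, RHS = 0 - 2 = -2; 0 ≤ -2 — FAILS
It is satisfied by some integers in the range but not all.

Answer: Sometimes true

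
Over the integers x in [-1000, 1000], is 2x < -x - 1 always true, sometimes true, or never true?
Holds at x = -1: LHS = 2·(-1) = -2, RHS = -(-1) - 1 = 0; -2 < 0 — holds
Fails at x = 0: LHS = 2·0 = 0, RHS = -0 - 1 = -1; 0 < -1 — FAILS
It is satisfied by some integers in the range but not all.

Answer: Sometimes true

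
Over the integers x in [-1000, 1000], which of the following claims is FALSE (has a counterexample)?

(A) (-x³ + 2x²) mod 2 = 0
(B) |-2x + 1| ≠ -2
(A) x = 1: LHS = (-1³ + 2·1²) mod 2 = 1 mod 2 = 1; 1 = 0 — FAILS

(B) An absolute value is never negative, so the left side is ≥ 0 for every x, while the right side is -2. Tightest case in [-1000, 1000] is x = 0:
x = 0: LHS = |-2·0 + 1| = |1| = 1; 1 ≠ -2 — holds
Hence LHS − RHS is never 0, i.e. the two sides are never equal, so the relation holds for every integer in [-1000, 1000].

Only (A) has a counterexample.

Answer: A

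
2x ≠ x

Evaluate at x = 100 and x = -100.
x = 100: LHS = 2·100 = 200; 200 ≠ 100 — holds
x = -100: LHS = 2·(-100) = -200; -200 ≠ -100 — holds

Answer: Yes, holds for both x = 100 and x = -100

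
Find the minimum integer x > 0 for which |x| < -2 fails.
Testing positive integers:
x = 1: LHS = |1| = 1; 1 < -2 — FAILS  ← smallest positive counterexample

Answer: x = 1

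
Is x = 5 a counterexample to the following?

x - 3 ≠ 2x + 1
Substitute x = 5 into the relation:
x = 5: LHS = 5 - 3 = 2, RHS = 2·5 + 1 = 11; 2 ≠ 11 — holds

The claim holds here, so x = 5 is not a counterexample. (A counterexample exists elsewhere, e.g. x = -4.)

Answer: No, x = 5 is not a counterexample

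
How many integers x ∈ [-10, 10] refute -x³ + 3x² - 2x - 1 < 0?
Counterexamples in [-10, 10]: {-10, -9, -8, -7, -6, -5, -4, -3, -2, -1}.

Counting them gives 10 values.

Answer: 10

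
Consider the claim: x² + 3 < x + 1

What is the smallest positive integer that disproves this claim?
Testing positive integers:
x = 1: LHS = 1² + 3 = 4, RHS = 1 + 1 = 2; 4 < 2 — FAILS  ← smallest positive counterexample

Answer: x = 1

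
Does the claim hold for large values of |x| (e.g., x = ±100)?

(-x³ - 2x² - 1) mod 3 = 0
x = 100: LHS = (-100³ - 2·100² - 1) mod 3 = (-1020001) mod 3 = 2; 2 = 0 — FAILS
x = -100: LHS = (-(-100)³ - 2·(-100)² - 1) mod 3 = 979999 mod 3 = 1; 1 = 0 — FAILS

Answer: No, fails for both x = 100 and x = -100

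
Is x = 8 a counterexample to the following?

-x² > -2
Substitute x = 8 into the relation:
x = 8: LHS = -8² = -64; -64 > -2 — FAILS

Since the claim fails at x = 8, this value is a counterexample.

Answer: Yes, x = 8 is a counterexample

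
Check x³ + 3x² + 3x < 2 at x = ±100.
x = 100: LHS = 100³ + 3·100² + 3·100 = 1030300; 1030300 < 2 — FAILS
x = -100: LHS = (-100)³ + 3·(-100)² + 3·(-100) = -970300; -970300 < 2 — holds

Answer: Partially: fails for x = 100, holds for x = -100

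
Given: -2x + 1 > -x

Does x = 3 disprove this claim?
Substitute x = 3 into the relation:
x = 3: LHS = -2·3 + 1 = -5; -5 > -3 — FAILS

Since the claim fails at x = 3, this value is a counterexample.

Answer: Yes, x = 3 is a counterexample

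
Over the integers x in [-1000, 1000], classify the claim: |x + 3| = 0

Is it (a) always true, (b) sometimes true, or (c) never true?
Holds at x = -3: LHS = |(-3) + 3| = |0| = 0; 0 = 0 — holds
Fails at x = 0: LHS = |0 + 3| = |3| = 3; 3 = 0 — FAILS
It is satisfied by some integers in the range but not all.

Answer: Sometimes true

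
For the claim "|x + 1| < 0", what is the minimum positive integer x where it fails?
Testing positive integers:
x = 1: LHS = |1 + 1| = |2| = 2; 2 < 0 — FAILS  ← smallest positive counterexample

Answer: x = 1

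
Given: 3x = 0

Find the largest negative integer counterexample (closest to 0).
Testing negative integers from -1 downward:
x = -1: LHS = 3·(-1) = -3; -3 = 0 — FAILS  ← closest negative counterexample to 0

Answer: x = -1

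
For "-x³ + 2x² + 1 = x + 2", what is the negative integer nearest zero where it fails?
Testing negative integers from -1 downward:
x = -1: LHS = -(-1)³ + 2·(-1)² + 1 = 4, RHS = (-1) + 2 = 1; 4 = 1 — FAILS  ← closest negative counterexample to 0

Answer: x = -1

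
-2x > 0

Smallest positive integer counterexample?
Testing positive integers:
x = 1: LHS = -2·1 = -2; -2 > 0 — FAILS  ← smallest positive counterexample

Answer: x = 1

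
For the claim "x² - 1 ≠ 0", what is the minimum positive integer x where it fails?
Testing positive integers:
x = 1: LHS = 1² - 1 = 0; 0 ≠ 0 — FAILS  ← smallest positive counterexample

Answer: x = 1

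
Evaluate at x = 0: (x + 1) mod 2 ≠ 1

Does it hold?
x = 0: LHS = (0 + 1) mod 2 = 1 mod 2 = 1; 1 ≠ 1 — FAILS

The relation fails at x = 0, so x = 0 is a counterexample.

Answer: No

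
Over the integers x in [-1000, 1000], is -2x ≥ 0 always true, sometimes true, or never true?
Holds at x = 0: LHS = -2·0 = 0; 0 ≥ 0 — holds
Fails at x = 1: LHS = -2·1 = -2; -2 ≥ 0 — FAILS
It is satisfied by some integers in the range but not all.

Answer: Sometimes true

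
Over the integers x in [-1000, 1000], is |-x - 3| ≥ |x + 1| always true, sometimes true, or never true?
Holds at x = 0: LHS = |-0 - 3| = |-3| = 3, RHS = |0 + 1| = |1| = 1; 3 ≥ 1 — holds
Fails at x = -3: LHS = |-(-3) - 3| = |0| = 0, RHS = |(-3) + 1| = |-2| = 2; 0 ≥ 2 — FAILS
It is satisfied by some integers in the range but not all.

Answer: Sometimes true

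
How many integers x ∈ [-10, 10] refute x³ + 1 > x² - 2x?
Counterexamples in [-10, 10]: {-10, -9, -8, -7, -6, -5, -4, -3, -2, -1}.

Counting them gives 10 values.

Answer: 10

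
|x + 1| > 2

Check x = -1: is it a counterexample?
Substitute x = -1 into the relation:
x = -1: LHS = |(-1) + 1| = |0| = 0; 0 > 2 — FAILS

Since the claim fails at x = -1, this value is a counterexample.

Answer: Yes, x = -1 is a counterexample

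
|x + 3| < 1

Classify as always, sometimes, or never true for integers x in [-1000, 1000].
Holds at x = -3: LHS = |(-3) + 3| = |0| = 0; 0 < 1 — holds
Fails at x = 0: LHS = |0 + 3| = |3| = 3; 3 < 1 — FAILS
It is satisfied by some integers in the range but not all.

Answer: Sometimes true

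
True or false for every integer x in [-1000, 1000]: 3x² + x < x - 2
The claim fails at x = 0:
x = 0: LHS = 3·0² + 0 = 0, RHS = 0 - 2 = -2; 0 < -2 — FAILS

Because a single integer refutes it, the statement is false.

Answer: False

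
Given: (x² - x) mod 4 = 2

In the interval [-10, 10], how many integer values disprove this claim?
Counterexamples in [-10, 10]: {-8, -7, -4, -3, 0, 1, 4, 5, 8, 9}.

Counting them gives 10 values.

Answer: 10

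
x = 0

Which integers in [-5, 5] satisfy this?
Holds for: {0}
Fails for: {-5, -4, -3, -2, -1, 1, 2, 3, 4, 5}

Answer: {0}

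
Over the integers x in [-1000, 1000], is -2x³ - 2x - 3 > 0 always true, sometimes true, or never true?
Holds at x = -1: LHS = -2·(-1)³ - 2·(-1) - 3 = 1; 1 > 0 — holds
Fails at x = 0: LHS = -2·0³ - 2·0 - 3 = -3; -3 > 0 — FAILS
It is satisfied by some integers in the range but not all.

Answer: Sometimes true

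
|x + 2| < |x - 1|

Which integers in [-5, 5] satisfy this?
Holds for: {-5, -4, -3, -2, -1}
Fails for: {0, 1, 2, 3, 4, 5}

Answer: {-5, -4, -3, -2, -1}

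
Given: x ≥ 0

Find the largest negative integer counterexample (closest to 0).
Testing negative integers from -1 downward:
x = -1: -1 ≥ 0 — FAILS  ← closest negative counterexample to 0

Answer: x = -1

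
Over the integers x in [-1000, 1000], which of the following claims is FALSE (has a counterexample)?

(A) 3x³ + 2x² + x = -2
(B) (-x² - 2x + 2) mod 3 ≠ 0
(A) x = 0: LHS = 3·0³ + 2·0² + 0 = 0; 0 = -2 — FAILS
(B) x = -1: LHS = (-(-1)² - 2·(-1) + 2) mod 3 = 3 mod 3 = 0; 0 ≠ 0 — FAILS

Answer: Both A and B are false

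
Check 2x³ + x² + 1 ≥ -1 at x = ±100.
x = 100: LHS = 2·100³ + 100² + 1 = 2010001; 2010001 ≥ -1 — holds
x = -100: LHS = 2·(-100)³ + (-100)² + 1 = -1989999; -1989999 ≥ -1 — FAILS

Answer: Partially: holds for x = 100, fails for x = -100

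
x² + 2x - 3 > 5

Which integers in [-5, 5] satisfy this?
Holds for: {-5, 3, 4, 5}
Fails for: {-4, -3, -2, -1, 0, 1, 2}

Answer: {-5, 3, 4, 5}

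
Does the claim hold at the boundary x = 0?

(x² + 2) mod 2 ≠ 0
x = 0: LHS = (0² + 2) mod 2 = 2 mod 2 = 0; 0 ≠ 0 — FAILS

The relation fails at x = 0, so x = 0 is a counterexample.

Answer: No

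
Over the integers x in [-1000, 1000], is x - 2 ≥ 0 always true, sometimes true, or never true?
Holds at x = 2: LHS = 2 - 2 = 0; 0 ≥ 0 — holds
Fails at x = 0: LHS = 0 - 2 = -2; -2 ≥ 0 — FAILS
It is satisfied by some integers in the range but not all.

Answer: Sometimes true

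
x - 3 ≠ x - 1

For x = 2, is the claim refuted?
Substitute x = 2 into the relation:
x = 2: LHS = 2 - 3 = -1, RHS = 2 - 1 = 1; -1 ≠ 1 — holds

The relation holds at x = 2, so it is not a counterexample.

Answer: No, x = 2 is not a counterexample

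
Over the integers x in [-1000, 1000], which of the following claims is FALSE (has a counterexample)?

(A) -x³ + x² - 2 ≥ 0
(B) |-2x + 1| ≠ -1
(A) x = 0: LHS = -0³ + 0² - 2 = -2; -2 ≥ 0 — FAILS

(B) An absolute value is never negative, so the left side is ≥ 0 for every x, while the right side is -1. Tightest case in [-1000, 1000] is x = 0:
x = 0: LHS = |-2·0 + 1| = |1| = 1; 1 ≠ -1 — holds
Hence LHS − RHS is never 0, i.e. the two sides are never equal, so the relation holds for every integer in [-1000, 1000].

Only (A) has a counterexample.

Answer: A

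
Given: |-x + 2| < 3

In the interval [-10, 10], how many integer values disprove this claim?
Counterexamples in [-10, 10]: {-10, -9, -8, -7, -6, -5, -4, -3, -2, -1, 5, 6, 7, 8, 9, 10}.

Counting them gives 16 values.

Answer: 16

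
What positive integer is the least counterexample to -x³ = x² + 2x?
Testing positive integers:
x = 1: LHS = -1³ = -1, RHS = 1² + 2·1 = 3; -1 = 3 — FAILS  ← smallest positive counterexample

Answer: x = 1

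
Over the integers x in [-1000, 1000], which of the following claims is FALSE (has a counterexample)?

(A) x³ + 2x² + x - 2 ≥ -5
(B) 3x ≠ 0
(A) x = -3: LHS = (-3)³ + 2·(-3)² + (-3) - 2 = -14; -14 ≥ -5 — FAILS
(B) x = 0: LHS = 3·0 = 0; 0 ≠ 0 — FAILS

Answer: Both A and B are false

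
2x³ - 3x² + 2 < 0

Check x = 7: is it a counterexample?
Substitute x = 7 into the relation:
x = 7: LHS = 2·7³ - 3·7² + 2 = 541; 541 < 0 — FAILS

Since the claim fails at x = 7, this value is a counterexample.

Answer: Yes, x = 7 is a counterexample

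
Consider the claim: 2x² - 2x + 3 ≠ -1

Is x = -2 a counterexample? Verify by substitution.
Substitute x = -2 into the relation:
x = -2: LHS = 2·(-2)² - 2·(-2) + 3 = 15; 15 ≠ -1 — holds

The relation holds at x = -2, so it is not a counterexample.

Answer: No, x = -2 is not a counterexample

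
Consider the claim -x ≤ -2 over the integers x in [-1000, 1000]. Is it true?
The claim fails at x = 0:
x = 0: LHS = -0 = 0; 0 ≤ -2 — FAILS

Because a single integer refutes it, the statement is false.

Answer: False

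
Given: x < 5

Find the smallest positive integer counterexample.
Testing positive integers:
x = 1: 1 < 5 — holds
x = 2: 2 < 5 — holds
x = 3: 3 < 5 — holds
x = 4: 4 < 5 — holds
x = 5: 5 < 5 — FAILS  ← smallest positive counterexample

Answer: x = 5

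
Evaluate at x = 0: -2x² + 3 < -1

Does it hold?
x = 0: LHS = -2·0² + 3 = 3; 3 < -1 — FAILS

The relation fails at x = 0, so x = 0 is a counterexample.

Answer: No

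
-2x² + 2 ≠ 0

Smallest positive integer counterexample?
Testing positive integers:
x = 1: LHS = -2·1² + 2 = 0; 0 ≠ 0 — FAILS  ← smallest positive counterexample

Answer: x = 1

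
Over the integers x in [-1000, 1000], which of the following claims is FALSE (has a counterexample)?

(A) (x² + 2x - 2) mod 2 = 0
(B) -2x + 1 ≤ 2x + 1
(A) x = 1: LHS = (1² + 2·1 - 2) mod 2 = 1 mod 2 = 1; 1 = 0 — FAILS
(B) x = -1: LHS = -2·(-1) + 1 = 3, RHS = 2·(-1) + 1 = -1; 3 ≤ -1 — FAILS

Answer: Both A and B are false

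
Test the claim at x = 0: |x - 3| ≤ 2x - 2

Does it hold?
x = 0: LHS = |0 - 3| = |-3| = 3, RHS = 2·0 - 2 = -2; 3 ≤ -2 — FAILS

The relation fails at x = 0, so x = 0 is a counterexample.

Answer: No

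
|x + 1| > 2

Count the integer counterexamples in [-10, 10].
Counterexamples in [-10, 10]: {-3, -2, -1, 0, 1}.

Counting them gives 5 values.

Answer: 5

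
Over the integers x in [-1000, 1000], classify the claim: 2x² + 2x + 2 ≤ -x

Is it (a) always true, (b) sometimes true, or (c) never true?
Over all integers in [-1000, 1000], LHS − RHS is smallest at x = -1, where it equals 1:
x = -1: LHS = 2·(-1)² + 2·(-1) + 2 = 2, RHS = -(-1) = 1; 2 ≤ 1 — FAILS
At the ends of the range:
x = -1000: LHS = 2·(-1000)² + 2·(-1000) + 2 = 1998002, RHS = -(-1000) = 1000; 1998002 ≤ 1000 — FAILS
x = 1000: LHS = 2·1000² + 2·1000 + 2 = 2002002; 2002002 ≤ -1000 — FAILS
Hence LHS − RHS is never zero or negative, i.e. LHS > RHS throughout, so the claimed relation (≤) fails for every integer in [-1000, 1000].

No integer in the range satisfies it.

Answer: Never true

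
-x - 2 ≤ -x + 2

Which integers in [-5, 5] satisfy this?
Over all integers in [-5, 5], LHS − RHS is largest at x = 0, where it equals -4:
x = 0: LHS = -0 - 2 = -2, RHS = -0 + 2 = 2; -2 ≤ 2 — holds
At the ends of the range:
x = -5: LHS = -(-5) - 2 = 3, RHS = -(-5) + 2 = 7; 3 ≤ 7 — holds
x = 5: LHS = -5 - 2 = -7, RHS = -5 + 2 = -3; -7 ≤ -3 — holds
Hence LHS − RHS is never positive, i.e. LHS ≤ RHS throughout, so the relation holds for every integer in [-5, 5].

Answer: All integers in [-5, 5]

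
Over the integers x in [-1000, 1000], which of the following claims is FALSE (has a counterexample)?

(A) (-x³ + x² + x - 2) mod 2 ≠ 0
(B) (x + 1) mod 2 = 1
(A) x = 0: LHS = (-0³ + 0² + 0 - 2) mod 2 = (-2) mod 2 = 0; 0 ≠ 0 — FAILS
(B) x = 1: LHS = (1 + 1) mod 2 = 2 mod 2 = 0; 0 = 1 — FAILS

Answer: Both A and B are false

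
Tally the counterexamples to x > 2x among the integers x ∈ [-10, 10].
Counterexamples in [-10, 10]: {0, 1, 2, 3, 4, 5, 6, 7, 8, 9, 10}.

Counting them gives 11 values.

Answer: 11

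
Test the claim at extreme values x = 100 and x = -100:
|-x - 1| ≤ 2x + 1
x = 100: LHS = |-100 - 1| = |-101| = 101, RHS = 2·100 + 1 = 201; 101 ≤ 201 — holds
x = -100: LHS = |-(-100) - 1| = |99| = 99, RHS = 2·(-100) + 1 = -199; 99 ≤ -199 — FAILS

Answer: Partially: holds for x = 100, fails for x = -100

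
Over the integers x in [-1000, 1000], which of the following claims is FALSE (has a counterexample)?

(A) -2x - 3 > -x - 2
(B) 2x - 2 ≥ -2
(A) x = 0: LHS = -2·0 - 3 = -3, RHS = -0 - 2 = -2; -3 > -2 — FAILS
(B) x = -1: LHS = 2·(-1) - 2 = -4; -4 ≥ -2 — FAILS

Answer: Both A and B are false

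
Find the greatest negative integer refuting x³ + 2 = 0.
Testing negative integers from -1 downward:
x = -1: LHS = (-1)³ + 2 = 1; 1 = 0 — FAILS  ← closest negative counterexample to 0

Answer: x = -1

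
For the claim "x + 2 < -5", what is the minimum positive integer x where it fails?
Testing positive integers:
x = 1: LHS = 1 + 2 = 3; 3 < -5 — FAILS  ← smallest positive counterexample

Answer: x = 1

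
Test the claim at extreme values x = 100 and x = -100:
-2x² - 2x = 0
x = 100: LHS = -2·100² - 2·100 = -20200; -20200 = 0 — FAILS
x = -100: LHS = -2·(-100)² - 2·(-100) = -19800; -19800 = 0 — FAILS

Answer: No, fails for both x = 100 and x = -100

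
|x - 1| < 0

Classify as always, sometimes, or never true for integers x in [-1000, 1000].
An absolute value is never negative, so the left side is ≥ 0 for every x, while the right side is 0. Tightest case in [-1000, 1000] is x = 1:
x = 1: LHS = |1 - 1| = |0| = 0; 0 < 0 — FAILS
Hence LHS − RHS is never negative, i.e. LHS ≥ RHS throughout, so the claimed relation (<) fails for every integer in [-1000, 1000].

No integer in the range satisfies it.

Answer: Never true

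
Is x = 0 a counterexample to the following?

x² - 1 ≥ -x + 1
Substitute x = 0 into the relation:
x = 0: LHS = 0² - 1 = -1, RHS = -0 + 1 = 1; -1 ≥ 1 — FAILS

Since the claim fails at x = 0, this value is a counterexample.

Answer: Yes, x = 0 is a counterexample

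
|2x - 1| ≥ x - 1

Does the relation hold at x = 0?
x = 0: LHS = |2·0 - 1| = |-1| = 1, RHS = 0 - 1 = -1; 1 ≥ -1 — holds

The relation is satisfied at x = 0.

Answer: Yes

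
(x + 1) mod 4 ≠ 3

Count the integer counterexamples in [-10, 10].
Counterexamples in [-10, 10]: {-10, -6, -2, 2, 6, 10}.

Counting them gives 6 values.

Answer: 6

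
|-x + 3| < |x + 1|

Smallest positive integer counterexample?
Testing positive integers:
x = 1: LHS = |-1 + 3| = |2| = 2, RHS = |1 + 1| = |2| = 2; 2 < 2 — FAILS  ← smallest positive counterexample

Answer: x = 1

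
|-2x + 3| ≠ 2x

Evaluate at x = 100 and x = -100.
x = 100: LHS = |-2·100 + 3| = |-197| = 197, RHS = 2·100 = 200; 197 ≠ 200 — holds
x = -100: LHS = |-2·(-100) + 3| = |203| = 203, RHS = 2·(-100) = -200; 203 ≠ -200 — holds

Answer: Yes, holds for both x = 100 and x = -100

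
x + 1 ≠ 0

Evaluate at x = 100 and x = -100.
x = 100: LHS = 100 + 1 = 101; 101 ≠ 0 — holds
x = -100: LHS = (-100) + 1 = -99; -99 ≠ 0 — holds

Answer: Yes, holds for both x = 100 and x = -100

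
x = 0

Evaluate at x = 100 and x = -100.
x = 100: 100 = 0 — FAILS
x = -100: -100 = 0 — FAILS

Answer: No, fails for both x = 100 and x = -100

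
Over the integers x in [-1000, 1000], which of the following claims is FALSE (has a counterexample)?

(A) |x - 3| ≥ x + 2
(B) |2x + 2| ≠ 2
(A) x = 1: LHS = |1 - 3| = |-2| = 2, RHS = 1 + 2 = 3; 2 ≥ 3 — FAILS
(B) x = 0: LHS = |2·0 + 2| = |2| = 2; 2 ≠ 2 — FAILS

Answer: Both A and B are false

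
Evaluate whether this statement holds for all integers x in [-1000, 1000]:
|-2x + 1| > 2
The claim fails at x = 0:
x = 0: LHS = |-2·0 + 1| = |1| = 1; 1 > 2 — FAILS

Because a single integer refutes it, the statement is false.

Answer: False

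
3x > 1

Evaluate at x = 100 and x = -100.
x = 100: LHS = 3·100 = 300; 300 > 1 — holds
x = -100: LHS = 3·(-100) = -300; -300 > 1 — FAILS

Answer: Partially: holds for x = 100, fails for x = -100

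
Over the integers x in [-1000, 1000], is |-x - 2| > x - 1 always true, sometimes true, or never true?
Over all integers in [-1000, 1000], LHS − RHS is smallest at x = 0, where it equals 3:
x = 0: LHS = |-0 - 2| = |-2| = 2, RHS = 0 - 1 = -1; 2 > -1 — holds
At the ends of the range:
x = -1000: LHS = |-(-1000) - 2| = |998| = 998, RHS = (-1000) - 1 = -1001; 998 > -1001 — holds
x = 1000: LHS = |-1000 - 2| = |-1002| = 1002, RHS = 1000 - 1 = 999; 1002 > 999 — holds
Hence LHS − RHS is never zero or negative, i.e. LHS > RHS throughout, so the relation holds for every integer in [-1000, 1000].

No counterexample exists.

Answer: Always true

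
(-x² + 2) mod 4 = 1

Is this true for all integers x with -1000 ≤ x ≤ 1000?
The claim fails at x = 0:
x = 0: LHS = (-0² + 2) mod 4 = 2 mod 4 = 2; 2 = 1 — FAILS

Because a single integer refutes it, the statement is false.

Answer: False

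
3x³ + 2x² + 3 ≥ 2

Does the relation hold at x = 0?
x = 0: LHS = 3·0³ + 2·0² + 3 = 3; 3 ≥ 2 — holds

The relation is satisfied at x = 0.

Answer: Yes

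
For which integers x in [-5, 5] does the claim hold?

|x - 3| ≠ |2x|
Holds for: {-5, -4, -2, -1, 0, 2, 3, 4, 5}
Fails for: {-3, 1}

Answer: {-5, -4, -2, -1, 0, 2, 3, 4, 5}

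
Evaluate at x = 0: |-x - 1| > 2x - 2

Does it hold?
x = 0: LHS = |-0 - 1| = |-1| = 1, RHS = 2·0 - 2 = -2; 1 > -2 — holds

The relation is satisfied at x = 0.

Answer: Yes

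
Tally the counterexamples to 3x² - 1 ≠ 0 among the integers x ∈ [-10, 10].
Track d = LHS − RHS over the integers in [-10, 10]. Equality would need d = 0, but d changes sign only between consecutive integers, jumping over 0:
x = -1: LHS = 3·(-1)² - 1 = 2; 2 ≠ 0 — holds  (d = 2)
x = 0: LHS = 3·0² - 1 = -1; -1 ≠ 0 — holds  (d = -1)
x = 0: LHS = 3·0² - 1 = -1; -1 ≠ 0 — holds  (d = -1)
x = 1: LHS = 3·1² - 1 = 2; 2 ≠ 0 — holds  (d = 2)
Away from these crossings d keeps a constant sign, and checking every integer in [-10, 10] confirms d ≠ 0 throughout. Hence the two sides are never equal, so the relation holds for every integer in [-10, 10].

No counterexample appears in that range.

Answer: 0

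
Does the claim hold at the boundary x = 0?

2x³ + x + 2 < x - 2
x = 0: LHS = 2·0³ + 0 + 2 = 2, RHS = 0 - 2 = -2; 2 < -2 — FAILS

The relation fails at x = 0, so x = 0 is a counterexample.

Answer: No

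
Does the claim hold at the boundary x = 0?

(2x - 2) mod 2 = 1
x = 0: LHS = (2·0 - 2) mod 2 = (-2) mod 2 = 0; 0 = 1 — FAILS

The relation fails at x = 0, so x = 0 is a counterexample.

Answer: No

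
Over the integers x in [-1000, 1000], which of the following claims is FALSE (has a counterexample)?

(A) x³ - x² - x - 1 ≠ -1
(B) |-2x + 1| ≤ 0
(A) x = 0: LHS = 0³ - 0² - 0 - 1 = -1; -1 ≠ -1 — FAILS
(B) x = 0: LHS = |-2·0 + 1| = |1| = 1; 1 ≤ 0 — FAILS

Answer: Both A and B are false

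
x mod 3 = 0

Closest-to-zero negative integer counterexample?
Testing negative integers from -1 downward:
x = -1: LHS = (-1) mod 3 = 2; 2 = 0 — FAILS  ← closest negative counterexample to 0

Answer: x = -1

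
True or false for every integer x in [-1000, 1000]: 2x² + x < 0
The claim fails at x = 0:
x = 0: LHS = 2·0² + 0 = 0; 0 < 0 — FAILS

Because a single integer refutes it, the statement is false.

Answer: False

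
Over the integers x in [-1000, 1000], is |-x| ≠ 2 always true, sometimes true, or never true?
Holds at x = 0: LHS = |-0| = |0| = 0; 0 ≠ 2 — holds
Fails at x = 2: LHS = |-2| = 2; 2 ≠ 2 — FAILS
It is satisfied by some integers in the range but not all.

Answer: Sometimes true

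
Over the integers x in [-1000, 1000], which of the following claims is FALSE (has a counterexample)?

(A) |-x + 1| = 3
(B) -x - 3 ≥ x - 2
(A) x = 0: LHS = |-0 + 1| = |1| = 1; 1 = 3 — FAILS
(B) x = 0: LHS = -0 - 3 = -3, RHS = 0 - 2 = -2; -3 ≥ -2 — FAILS

Answer: Both A and B are false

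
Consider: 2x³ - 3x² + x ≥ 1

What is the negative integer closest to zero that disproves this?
Testing negative integers from -1 downward:
x = -1: LHS = 2·(-1)³ - 3·(-1)² + (-1) = -6; -6 ≥ 1 — FAILS  ← closest negative counterexample to 0

Answer: x = -1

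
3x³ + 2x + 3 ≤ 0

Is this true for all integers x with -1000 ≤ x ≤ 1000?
The claim fails at x = 0:
x = 0: LHS = 3·0³ + 2·0 + 3 = 3; 3 ≤ 0 — FAILS

Because a single integer refutes it, the statement is false.

Answer: False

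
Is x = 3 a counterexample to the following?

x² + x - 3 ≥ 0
Substitute x = 3 into the relation:
x = 3: LHS = 3² + 3 - 3 = 9; 9 ≥ 0 — holds

The claim holds here, so x = 3 is not a counterexample. (A counterexample exists elsewhere, e.g. x = 0.)

Answer: No, x = 3 is not a counterexample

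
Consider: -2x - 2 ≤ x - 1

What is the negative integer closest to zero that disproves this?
Testing negative integers from -1 downward:
x = -1: LHS = -2·(-1) - 2 = 0, RHS = (-1) - 1 = -2; 0 ≤ -2 — FAILS  ← closest negative counterexample to 0

Answer: x = -1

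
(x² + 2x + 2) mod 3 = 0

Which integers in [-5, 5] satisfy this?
For a polynomial with integer coefficients, its value mod 3 depends only on x mod 3, so it suffices to check one representative of each residue class, x = 0, 1, 2:
x = 0: LHS = (0² + 2·0 + 2) mod 3 = 2 mod 3 = 2; 2 = 0 — FAILS
x = 1: LHS = (1² + 2·1 + 2) mod 3 = 5 mod 3 = 2; 2 = 0 — FAILS
x = 2: LHS = (2² + 2·2 + 2) mod 3 = 10 mod 3 = 1; 1 = 0 — FAILS
The relation fails in every residue class, so the claimed relation (=) fails for every integer in [-5, 5].

Answer: None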